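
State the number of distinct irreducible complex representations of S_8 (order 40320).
22

Why: The number of irreducible complex representations of a finite group equals its number of conjugacy classes. Conjugacy classes in S_8 correspond to cycle types, i.e. partitions of 8; there are p(8) = 22 of them, so S_8 (order 40320) has exactly 22 irreducible complex representations.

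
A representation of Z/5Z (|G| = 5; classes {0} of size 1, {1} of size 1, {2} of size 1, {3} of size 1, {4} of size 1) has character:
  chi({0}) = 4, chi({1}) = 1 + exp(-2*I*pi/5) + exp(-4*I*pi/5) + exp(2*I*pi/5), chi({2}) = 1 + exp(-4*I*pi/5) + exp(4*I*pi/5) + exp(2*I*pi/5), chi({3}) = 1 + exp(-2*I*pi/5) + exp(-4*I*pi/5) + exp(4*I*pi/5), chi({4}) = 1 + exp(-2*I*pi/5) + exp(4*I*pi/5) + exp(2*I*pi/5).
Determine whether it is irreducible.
Not irreducible (reducible): <chi, chi> = 4 > 1.

Reasoning: <chi, chi> = (1/|G|) sum_C |C| * |chi(C)|^2 = (1/5)[1*|4|^2 + 1*|1 + exp(-2*I*pi/5) + exp(-4*I*pi/5) + exp(2*I*pi/5)|^2 + 1*|1 + exp(-4*I*pi/5) + exp(4*I*pi/5) + exp(2*I*pi/5)|^2 + 1*|1 + exp(-2*I*pi/5) + exp(-4*I*pi/5) + exp(4*I*pi/5)|^2 + 1*|1 + exp(-2*I*pi/5) + exp(4*I*pi/5) + exp(2*I*pi/5)|^2]
  = (1/5)[(16) + (1) + (1) + (1) + (1)] = 20/5 = 4.
(Exp terms are combined using exp(i*s)*conj(exp(i*t)) = exp(i*(s-t)), and sums of them are collapsed using the identity that for every m > 1 the m distinct m-th roots of unity sum to 0, e.g. 1 + exp(2*I*pi/3) + exp(-2*I*pi/3) = 0.)
A character is irreducible iff <chi, chi> = 1, so this representation is reducible.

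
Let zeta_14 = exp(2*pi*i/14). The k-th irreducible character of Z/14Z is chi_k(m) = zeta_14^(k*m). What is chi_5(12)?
chi_5(12) = zeta_14^60 = exp(4*I*pi/7)

Reasoning: chi_5(12) = zeta_14^(5*12) = zeta_14^60. Since zeta_14^14 = 1, this equals zeta_14^4 = exp(2*pi*i*4/14) = exp(4*I*pi/7).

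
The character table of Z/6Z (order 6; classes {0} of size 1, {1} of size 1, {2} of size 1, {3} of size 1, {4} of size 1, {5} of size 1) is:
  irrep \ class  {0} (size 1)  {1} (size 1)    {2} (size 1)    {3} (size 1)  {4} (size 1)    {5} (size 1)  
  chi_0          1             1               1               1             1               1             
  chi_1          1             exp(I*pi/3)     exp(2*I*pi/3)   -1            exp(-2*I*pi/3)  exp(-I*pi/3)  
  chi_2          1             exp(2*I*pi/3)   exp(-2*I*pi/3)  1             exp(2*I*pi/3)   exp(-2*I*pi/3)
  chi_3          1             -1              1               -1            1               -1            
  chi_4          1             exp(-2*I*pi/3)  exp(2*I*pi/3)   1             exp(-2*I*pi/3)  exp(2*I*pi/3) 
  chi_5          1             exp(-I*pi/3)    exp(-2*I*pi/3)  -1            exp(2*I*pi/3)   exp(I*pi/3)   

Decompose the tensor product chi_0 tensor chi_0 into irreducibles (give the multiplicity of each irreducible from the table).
chi_0 tensor chi_0 = chi_0 (all other irreducibles have multiplicity 0).

Argument: The character of a tensor product is the pointwise product (chi_0 * chi_0)(C) = chi_0(C) * chi_0(C):
  {0}: (1)*(1), {1}: (1)*(1), {2}: (1)*(1), {3}: (1)*(1), {4}: (1)*(1), {5}: (1)*(1)
so (chi_0 * chi_0) takes values
  {0} -> 1, {1} -> 1, {2} -> 1, {3} -> 1, {4} -> 1, {5} -> 1.
Now take the inner product of this character with each irreducible chi from the table, <chi_0*chi_0, chi> = (1/6) sum_C |C| (chi_0*chi_0)(C) conj(chi(C)):
  <chi_0*chi_0, chi_0> = (1/6)[1*(1)*conj(1) + 1*(1)*conj(1) + 1*(1)*conj(1) + 1*(1)*conj(1) + 1*(1)*conj(1) + 1*(1)*conj(1)]
      = (1/6)[(1) + (1) + (1) + (1) + (1) + (1)] = 6/6 = 1
  <chi_0*chi_0, chi_1> = (1/6)[1*(1)*conj(1) + 1*(1)*conj(exp(I*pi/3)) + 1*(1)*conj(exp(2*I*pi/3)) + 1*(1)*conj(-1) + 1*(1)*conj(exp(-2*I*pi/3)) + 1*(1)*conj(exp(-I*pi/3))]
      = (1/6)[(1) + (exp(-I*pi/3)) + (exp(-2*I*pi/3)) + (-1) + (exp(2*I*pi/3)) + (exp(I*pi/3))] = 0/6 = 0
  <chi_0*chi_0, chi_2> = (1/6)[1*(1)*conj(1) + 1*(1)*conj(exp(2*I*pi/3)) + 1*(1)*conj(exp(-2*I*pi/3)) + 1*(1)*conj(1) + 1*(1)*conj(exp(2*I*pi/3)) + 1*(1)*conj(exp(-2*I*pi/3))]
      = (1/6)[(1) + (exp(-2*I*pi/3)) + (exp(2*I*pi/3)) + (1) + (exp(-2*I*pi/3)) + (exp(2*I*pi/3))] = 0/6 = 0
  <chi_0*chi_0, chi_3> = (1/6)[1*(1)*conj(1) + 1*(1)*conj(-1) + 1*(1)*conj(1) + 1*(1)*conj(-1) + 1*(1)*conj(1) + 1*(1)*conj(-1)]
      = (1/6)[(1) + (-1) + (1) + (-1) + (1) + (-1)] = 0/6 = 0
  <chi_0*chi_0, chi_4> = (1/6)[1*(1)*conj(1) + 1*(1)*conj(exp(-2*I*pi/3)) + 1*(1)*conj(exp(2*I*pi/3)) + 1*(1)*conj(1) + 1*(1)*conj(exp(-2*I*pi/3)) + 1*(1)*conj(exp(2*I*pi/3))]
      = (1/6)[(1) + (exp(2*I*pi/3)) + (exp(-2*I*pi/3)) + (1) + (exp(2*I*pi/3)) + (exp(-2*I*pi/3))] = 0/6 = 0
  <chi_0*chi_0, chi_5> = (1/6)[1*(1)*conj(1) + 1*(1)*conj(exp(-I*pi/3)) + 1*(1)*conj(exp(-2*I*pi/3)) + 1*(1)*conj(-1) + 1*(1)*conj(exp(2*I*pi/3)) + 1*(1)*conj(exp(I*pi/3))]
      = (1/6)[(1) + (exp(I*pi/3)) + (exp(2*I*pi/3)) + (-1) + (exp(-2*I*pi/3)) + (exp(-I*pi/3))] = 0/6 = 0
(Exp terms are combined using exp(i*s)*conj(exp(i*t)) = exp(i*(s-t)), and sums of them are collapsed using the identity that for every m > 1 the m distinct m-th roots of unity sum to 0, e.g. 1 + exp(2*I*pi/3) + exp(-2*I*pi/3) = 0.)
Hence the multiplicities are chi_0: 1. Dimension check: dim(chi_0)*dim(chi_0) = 1*1 = 1 and sum (mult * dim) = 1*1 = 1.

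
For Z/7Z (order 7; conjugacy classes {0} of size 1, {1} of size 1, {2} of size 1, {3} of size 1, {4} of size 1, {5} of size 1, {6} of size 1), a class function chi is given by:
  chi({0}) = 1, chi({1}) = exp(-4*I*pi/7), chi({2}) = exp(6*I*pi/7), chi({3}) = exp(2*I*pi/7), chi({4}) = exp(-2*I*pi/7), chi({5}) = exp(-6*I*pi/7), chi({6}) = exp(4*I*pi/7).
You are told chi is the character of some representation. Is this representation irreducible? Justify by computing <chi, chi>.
Irreducible: <chi, chi> = 1.

Reasoning: <chi, chi> = (1/|G|) sum_C |C| * |chi(C)|^2 = (1/7)[1*|1|^2 + 1*|exp(-4*I*pi/7)|^2 + 1*|exp(6*I*pi/7)|^2 + 1*|exp(2*I*pi/7)|^2 + 1*|exp(-2*I*pi/7)|^2 + 1*|exp(-6*I*pi/7)|^2 + 1*|exp(4*I*pi/7)|^2]
  = (1/7)[(1) + (1) + (1) + (1) + (1) + (1) + (1)] = 7/7 = 1.
(Exp terms are combined using exp(i*s)*conj(exp(i*t)) = exp(i*(s-t)), and sums of them are collapsed using the identity that for every m > 1 the m distinct m-th roots of unity sum to 0, e.g. 1 + exp(2*I*pi/3) + exp(-2*I*pi/3) = 0.)
A character is irreducible iff <chi, chi> = 1, so this representation is irreducible.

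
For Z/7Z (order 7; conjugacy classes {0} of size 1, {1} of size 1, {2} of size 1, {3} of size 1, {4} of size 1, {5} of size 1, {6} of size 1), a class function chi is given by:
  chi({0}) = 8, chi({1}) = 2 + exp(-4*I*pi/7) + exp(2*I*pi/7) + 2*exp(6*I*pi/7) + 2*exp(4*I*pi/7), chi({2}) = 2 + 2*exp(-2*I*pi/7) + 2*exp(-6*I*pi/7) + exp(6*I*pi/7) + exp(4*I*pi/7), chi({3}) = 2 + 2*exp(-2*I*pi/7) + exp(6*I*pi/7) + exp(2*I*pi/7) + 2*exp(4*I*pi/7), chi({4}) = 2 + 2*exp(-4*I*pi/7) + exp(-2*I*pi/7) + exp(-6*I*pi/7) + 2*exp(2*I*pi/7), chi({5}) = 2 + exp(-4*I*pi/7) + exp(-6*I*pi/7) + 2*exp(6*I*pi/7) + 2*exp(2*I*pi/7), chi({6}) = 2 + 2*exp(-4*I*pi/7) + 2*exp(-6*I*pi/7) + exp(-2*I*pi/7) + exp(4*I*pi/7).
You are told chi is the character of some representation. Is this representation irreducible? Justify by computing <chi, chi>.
Not irreducible (reducible): <chi, chi> = 14 > 1.

Derivation: <chi, chi> = (1/|G|) sum_C |C| * |chi(C)|^2 = (1/7)[1*|8|^2 + 1*|2 + exp(-4*I*pi/7) + exp(2*I*pi/7) + 2*exp(6*I*pi/7) + 2*exp(4*I*pi/7)|^2 + 1*|2 + 2*exp(-2*I*pi/7) + 2*exp(-6*I*pi/7) + exp(6*I*pi/7) + exp(4*I*pi/7)|^2 + 1*|2 + 2*exp(-2*I*pi/7) + exp(6*I*pi/7) + exp(2*I*pi/7) + 2*exp(4*I*pi/7)|^2 + 1*|2 + 2*exp(-4*I*pi/7) + exp(-2*I*pi/7) + exp(-6*I*pi/7) + 2*exp(2*I*pi/7)|^2 + 1*|2 + exp(-4*I*pi/7) + exp(-6*I*pi/7) + 2*exp(6*I*pi/7) + 2*exp(2*I*pi/7)|^2 + 1*|2 + 2*exp(-4*I*pi/7) + 2*exp(-6*I*pi/7) + exp(-2*I*pi/7) + exp(4*I*pi/7)|^2]
  = (1/7)[(64) + (14 + 10*exp(-4*I*pi/7) + 8*exp(-2*I*pi/7) + 7*exp(-6*I*pi/7) + 7*exp(6*I*pi/7) + 8*exp(2*I*pi/7) + 10*exp(4*I*pi/7)) + (14 + 8*exp(-4*I*pi/7) + 7*exp(-2*I*pi/7) + 10*exp(-6*I*pi/7) + 10*exp(6*I*pi/7) + 7*exp(2*I*pi/7) + 8*exp(4*I*pi/7)) + (14 + 10*exp(-2*I*pi/7) + 7*exp(-4*I*pi/7) + 8*exp(-6*I*pi/7) + 8*exp(6*I*pi/7) + 7*exp(4*I*pi/7) + 10*exp(2*I*pi/7)) + (14 + 10*exp(-2*I*pi/7) + 7*exp(-4*I*pi/7) + 8*exp(-6*I*pi/7) + 8*exp(6*I*pi/7) + 7*exp(4*I*pi/7) + 10*exp(2*I*pi/7)) + (14 + 8*exp(-4*I*pi/7) + 7*exp(-2*I*pi/7) + 10*exp(-6*I*pi/7) + 10*exp(6*I*pi/7) + 7*exp(2*I*pi/7) + 8*exp(4*I*pi/7)) + (14 + 10*exp(-4*I*pi/7) + 8*exp(-2*I*pi/7) + 7*exp(-6*I*pi/7) + 7*exp(6*I*pi/7) + 8*exp(2*I*pi/7) + 10*exp(4*I*pi/7))] = 98/7 = 14.
(Exp terms are combined using exp(i*s)*conj(exp(i*t)) = exp(i*(s-t)), and sums of them are collapsed using the identity that for every m > 1 the m distinct m-th roots of unity sum to 0, e.g. 1 + exp(2*I*pi/3) + exp(-2*I*pi/3) = 0.)
A character is irreducible iff <chi, chi> = 1, so this representation is reducible.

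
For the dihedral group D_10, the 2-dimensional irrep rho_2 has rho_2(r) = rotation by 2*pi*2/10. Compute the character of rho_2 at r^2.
chi_{rho_2}(r^2) = 2*cos(2*pi*2*2/10) = -sqrt(5)/2 - 1/2

Argument: rho_2(r^2) is rotation by angle 2*pi*2*2/10, whose trace is 2*cos(2*pi*2*2/10) = -sqrt(5)/2 - 1/2.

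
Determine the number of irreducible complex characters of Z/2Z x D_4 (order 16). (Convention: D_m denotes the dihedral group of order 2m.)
10

Proof sketch: The number of irreducible complex representations of a finite group equals its number of conjugacy classes. For a direct product, #classes(G x H) = #classes(G) * #classes(H). Z/2Z has 2 classes (abelian), D_4 has 5 classes, so 2 * 5 = 10, so Z/2Z x D_4 (order 16) has exactly 10 irreducible complex representations.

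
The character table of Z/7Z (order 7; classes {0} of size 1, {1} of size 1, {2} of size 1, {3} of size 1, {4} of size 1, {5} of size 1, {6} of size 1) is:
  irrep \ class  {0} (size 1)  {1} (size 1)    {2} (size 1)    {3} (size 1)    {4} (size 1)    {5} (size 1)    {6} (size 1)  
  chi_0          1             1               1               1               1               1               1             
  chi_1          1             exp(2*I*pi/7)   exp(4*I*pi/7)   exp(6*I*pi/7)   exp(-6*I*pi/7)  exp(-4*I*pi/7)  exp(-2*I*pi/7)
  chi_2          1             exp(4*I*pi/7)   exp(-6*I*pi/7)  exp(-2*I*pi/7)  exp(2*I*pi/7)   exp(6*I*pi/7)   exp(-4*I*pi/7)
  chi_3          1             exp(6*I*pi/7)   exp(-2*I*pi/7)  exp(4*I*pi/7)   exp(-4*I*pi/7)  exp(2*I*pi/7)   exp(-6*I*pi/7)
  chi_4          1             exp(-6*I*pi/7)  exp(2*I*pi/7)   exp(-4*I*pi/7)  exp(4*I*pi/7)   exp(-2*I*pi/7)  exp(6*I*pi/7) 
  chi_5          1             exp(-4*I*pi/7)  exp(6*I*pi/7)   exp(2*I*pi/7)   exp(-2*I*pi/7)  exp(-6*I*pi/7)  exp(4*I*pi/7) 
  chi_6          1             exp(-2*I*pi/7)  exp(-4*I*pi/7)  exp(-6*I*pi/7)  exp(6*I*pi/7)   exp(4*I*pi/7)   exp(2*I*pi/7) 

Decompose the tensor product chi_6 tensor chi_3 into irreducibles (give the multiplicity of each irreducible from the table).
chi_6 tensor chi_3 = chi_2 (all other irreducibles have multiplicity 0).

Justification: The character of a tensor product is the pointwise product (chi_6 * chi_3)(C) = chi_6(C) * chi_3(C):
  {0}: (1)*(1), {1}: (exp(-2*I*pi/7))*(exp(6*I*pi/7)), {2}: (exp(-4*I*pi/7))*(exp(-2*I*pi/7)), {3}: (exp(-6*I*pi/7))*(exp(4*I*pi/7)), {4}: (exp(6*I*pi/7))*(exp(-4*I*pi/7)), {5}: (exp(4*I*pi/7))*(exp(2*I*pi/7)), {6}: (exp(2*I*pi/7))*(exp(-6*I*pi/7))
so (chi_6 * chi_3) takes values
  {0} -> 1, {1} -> exp(4*I*pi/7), {2} -> exp(-6*I*pi/7), {3} -> exp(-2*I*pi/7), {4} -> exp(2*I*pi/7), {5} -> exp(6*I*pi/7), {6} -> exp(-4*I*pi/7).
Now take the inner product of this character with each irreducible chi from the table, <chi_6*chi_3, chi> = (1/7) sum_C |C| (chi_6*chi_3)(C) conj(chi(C)):
  <chi_6*chi_3, chi_0> = (1/7)[1*(1)*conj(1) + 1*(exp(4*I*pi/7))*conj(1) + 1*(exp(-6*I*pi/7))*conj(1) + 1*(exp(-2*I*pi/7))*conj(1) + 1*(exp(2*I*pi/7))*conj(1) + 1*(exp(6*I*pi/7))*conj(1) + 1*(exp(-4*I*pi/7))*conj(1)]
      = (1/7)[(1) + (exp(4*I*pi/7)) + (exp(-6*I*pi/7)) + (exp(-2*I*pi/7)) + (exp(2*I*pi/7)) + (exp(6*I*pi/7)) + (exp(-4*I*pi/7))] = 0/7 = 0
  <chi_6*chi_3, chi_1> = (1/7)[1*(1)*conj(1) + 1*(exp(4*I*pi/7))*conj(exp(2*I*pi/7)) + 1*(exp(-6*I*pi/7))*conj(exp(4*I*pi/7)) + 1*(exp(-2*I*pi/7))*conj(exp(6*I*pi/7)) + 1*(exp(2*I*pi/7))*conj(exp(-6*I*pi/7)) + 1*(exp(6*I*pi/7))*conj(exp(-4*I*pi/7)) + 1*(exp(-4*I*pi/7))*conj(exp(-2*I*pi/7))]
      = (1/7)[(1) + (exp(2*I*pi/7)) + (exp(4*I*pi/7)) + (exp(6*I*pi/7)) + (exp(-6*I*pi/7)) + (exp(-4*I*pi/7)) + (exp(-2*I*pi/7))] = 0/7 = 0
  <chi_6*chi_3, chi_2> = (1/7)[1*(1)*conj(1) + 1*(exp(4*I*pi/7))*conj(exp(4*I*pi/7)) + 1*(exp(-6*I*pi/7))*conj(exp(-6*I*pi/7)) + 1*(exp(-2*I*pi/7))*conj(exp(-2*I*pi/7)) + 1*(exp(2*I*pi/7))*conj(exp(2*I*pi/7)) + 1*(exp(6*I*pi/7))*conj(exp(6*I*pi/7)) + 1*(exp(-4*I*pi/7))*conj(exp(-4*I*pi/7))]
      = (1/7)[(1) + (1) + (1) + (1) + (1) + (1) + (1)] = 7/7 = 1
  <chi_6*chi_3, chi_3> = (1/7)[1*(1)*conj(1) + 1*(exp(4*I*pi/7))*conj(exp(6*I*pi/7)) + 1*(exp(-6*I*pi/7))*conj(exp(-2*I*pi/7)) + 1*(exp(-2*I*pi/7))*conj(exp(4*I*pi/7)) + 1*(exp(2*I*pi/7))*conj(exp(-4*I*pi/7)) + 1*(exp(6*I*pi/7))*conj(exp(2*I*pi/7)) + 1*(exp(-4*I*pi/7))*conj(exp(-6*I*pi/7))]
      = (1/7)[(1) + (exp(-2*I*pi/7)) + (exp(-4*I*pi/7)) + (exp(-6*I*pi/7)) + (exp(6*I*pi/7)) + (exp(4*I*pi/7)) + (exp(2*I*pi/7))] = 0/7 = 0
  <chi_6*chi_3, chi_4> = (1/7)[1*(1)*conj(1) + 1*(exp(4*I*pi/7))*conj(exp(-6*I*pi/7)) + 1*(exp(-6*I*pi/7))*conj(exp(2*I*pi/7)) + 1*(exp(-2*I*pi/7))*conj(exp(-4*I*pi/7)) + 1*(exp(2*I*pi/7))*conj(exp(4*I*pi/7)) + 1*(exp(6*I*pi/7))*conj(exp(-2*I*pi/7)) + 1*(exp(-4*I*pi/7))*conj(exp(6*I*pi/7))]
      = (1/7)[(1) + (exp(-4*I*pi/7)) + (exp(6*I*pi/7)) + (exp(2*I*pi/7)) + (exp(-2*I*pi/7)) + (exp(-6*I*pi/7)) + (exp(4*I*pi/7))] = 0/7 = 0
  <chi_6*chi_3, chi_5> = (1/7)[1*(1)*conj(1) + 1*(exp(4*I*pi/7))*conj(exp(-4*I*pi/7)) + 1*(exp(-6*I*pi/7))*conj(exp(6*I*pi/7)) + 1*(exp(-2*I*pi/7))*conj(exp(2*I*pi/7)) + 1*(exp(2*I*pi/7))*conj(exp(-2*I*pi/7)) + 1*(exp(6*I*pi/7))*conj(exp(-6*I*pi/7)) + 1*(exp(-4*I*pi/7))*conj(exp(4*I*pi/7))]
      = (1/7)[(1) + (exp(-6*I*pi/7)) + (exp(2*I*pi/7)) + (exp(-4*I*pi/7)) + (exp(4*I*pi/7)) + (exp(-2*I*pi/7)) + (exp(6*I*pi/7))] = 0/7 = 0
  <chi_6*chi_3, chi_6> = (1/7)[1*(1)*conj(1) + 1*(exp(4*I*pi/7))*conj(exp(-2*I*pi/7)) + 1*(exp(-6*I*pi/7))*conj(exp(-4*I*pi/7)) + 1*(exp(-2*I*pi/7))*conj(exp(-6*I*pi/7)) + 1*(exp(2*I*pi/7))*conj(exp(6*I*pi/7)) + 1*(exp(6*I*pi/7))*conj(exp(4*I*pi/7)) + 1*(exp(-4*I*pi/7))*conj(exp(2*I*pi/7))]
      = (1/7)[(1) + (exp(6*I*pi/7)) + (exp(-2*I*pi/7)) + (exp(4*I*pi/7)) + (exp(-4*I*pi/7)) + (exp(2*I*pi/7)) + (exp(-6*I*pi/7))] = 0/7 = 0
(Exp terms are combined using exp(i*s)*conj(exp(i*t)) = exp(i*(s-t)), and sums of them are collapsed using the identity that for every m > 1 the m distinct m-th roots of unity sum to 0, e.g. 1 + exp(2*I*pi/3) + exp(-2*I*pi/3) = 0.)
Hence the multiplicities are chi_2: 1. Dimension check: dim(chi_6)*dim(chi_3) = 1*1 = 1 and sum (mult * dim) = 1*1 = 1.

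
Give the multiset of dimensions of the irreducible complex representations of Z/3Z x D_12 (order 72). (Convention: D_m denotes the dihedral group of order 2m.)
Dimensions: 1, 1, 1, 1, 1, 1, 1, 1, 1, 1, 1, 1, 2, 2, 2, 2, 2, 2, 2, 2, 2, 2, 2, 2, 2, 2, 2

Solution. There are 27 irreducibles (= number of conjugacy classes). Their dimensions d_i satisfy sum d_i^2 = |G| = 72: 1 + 1 + 1 + 1 + 1 + 1 + 1 + 1 + 1 + 1 + 1 + 1 + 4 + 4 + 4 + 4 + 4 + 4 + 4 + 4 + 4 + 4 + 4 + 4 + 4 + 4 + 4 = 72. (For the product with Z/3Z: each of the 3 1-dim characters of Z/3Z tensors with each irrep of D_12, giving 3 copies of each D_12-dimension.)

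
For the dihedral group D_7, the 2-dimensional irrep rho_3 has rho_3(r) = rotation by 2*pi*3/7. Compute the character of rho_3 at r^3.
chi_{rho_3}(r^3) = 2*cos(2*pi*3*3/7) = -2*cos(3*pi/7)

Solution. rho_3(r^3) is rotation by angle 2*pi*3*3/7, whose trace is 2*cos(2*pi*3*3/7) = -2*cos(3*pi/7).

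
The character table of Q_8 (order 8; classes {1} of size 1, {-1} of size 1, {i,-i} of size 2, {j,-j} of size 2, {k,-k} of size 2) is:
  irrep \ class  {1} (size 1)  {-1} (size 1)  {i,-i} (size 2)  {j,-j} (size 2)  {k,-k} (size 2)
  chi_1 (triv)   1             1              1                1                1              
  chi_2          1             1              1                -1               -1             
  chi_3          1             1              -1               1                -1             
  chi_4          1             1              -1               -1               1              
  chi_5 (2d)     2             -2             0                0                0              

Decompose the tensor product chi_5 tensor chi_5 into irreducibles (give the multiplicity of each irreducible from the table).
chi_5 tensor chi_5 = chi_1 + chi_2 + chi_3 + chi_4 (all other irreducibles have multiplicity 0).

Reasoning: The character of a tensor product is the pointwise product (chi_5 * chi_5)(C) = chi_5(C) * chi_5(C):
  {1}: (2)*(2), {-1}: (-2)*(-2), {i,-i}: (0)*(0), {j,-j}: (0)*(0), {k,-k}: (0)*(0)
so (chi_5 * chi_5) takes values
  {1} -> 4, {-1} -> 4, {i,-i} -> 0, {j,-j} -> 0, {k,-k} -> 0.
Now take the inner product of this character with each irreducible chi from the table, <chi_5*chi_5, chi> = (1/8) sum_C |C| (chi_5*chi_5)(C) conj(chi(C)):
  <chi_5*chi_5, chi_1> = (1/8)[1*(4)*conj(1) + 1*(4)*conj(1) + 2*(0)*conj(1) + 2*(0)*conj(1) + 2*(0)*conj(1)]
      = (1/8)[(4) + (4) + (0) + (0) + (0)] = 8/8 = 1
  <chi_5*chi_5, chi_2> = (1/8)[1*(4)*conj(1) + 1*(4)*conj(1) + 2*(0)*conj(1) + 2*(0)*conj(-1) + 2*(0)*conj(-1)]
      = (1/8)[(4) + (4) + (0) + (0) + (0)] = 8/8 = 1
  <chi_5*chi_5, chi_3> = (1/8)[1*(4)*conj(1) + 1*(4)*conj(1) + 2*(0)*conj(-1) + 2*(0)*conj(1) + 2*(0)*conj(-1)]
      = (1/8)[(4) + (4) + (0) + (0) + (0)] = 8/8 = 1
  <chi_5*chi_5, chi_4> = (1/8)[1*(4)*conj(1) + 1*(4)*conj(1) + 2*(0)*conj(-1) + 2*(0)*conj(-1) + 2*(0)*conj(1)]
      = (1/8)[(4) + (4) + (0) + (0) + (0)] = 8/8 = 1
  <chi_5*chi_5, chi_5> = (1/8)[1*(4)*conj(2) + 1*(4)*conj(-2) + 2*(0)*conj(0) + 2*(0)*conj(0) + 2*(0)*conj(0)]
      = (1/8)[(8) + (-8) + (0) + (0) + (0)] = 0/8 = 0
Hence the multiplicities are chi_1: 1, chi_2: 1, chi_3: 1, chi_4: 1. Dimension check: dim(chi_5)*dim(chi_5) = 2*2 = 4 and sum (mult * dim) = 1*1 + 1*1 + 1*1 + 1*1 = 4.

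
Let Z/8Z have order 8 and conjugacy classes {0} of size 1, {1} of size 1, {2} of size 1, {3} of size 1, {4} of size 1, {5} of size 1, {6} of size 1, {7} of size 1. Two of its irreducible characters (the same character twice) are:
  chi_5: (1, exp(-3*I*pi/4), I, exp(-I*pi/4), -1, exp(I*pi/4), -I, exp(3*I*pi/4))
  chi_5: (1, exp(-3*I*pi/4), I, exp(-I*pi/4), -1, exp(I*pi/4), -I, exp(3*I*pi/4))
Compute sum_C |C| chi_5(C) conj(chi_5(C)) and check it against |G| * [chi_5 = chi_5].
Sum = 8 = |G| = 8; so <chi_5, chi_5> = 1 (norm-1 confirms irreducibility).

Justification: Compute term by term over conjugacy classes (|C| * chi_5(C) * conj(chi_5(C))):
  1*(1)*conj(1) + 1*(exp(-3*I*pi/4))*conj(exp(-3*I*pi/4)) + 1*(I)*conj(I) + 1*(exp(-I*pi/4))*conj(exp(-I*pi/4)) + 1*(-1)*conj(-1) + 1*(exp(I*pi/4))*conj(exp(I*pi/4)) + 1*(-I)*conj(-I) + 1*(exp(3*I*pi/4))*conj(exp(3*I*pi/4))
  = (1) + (1) + (1) + (1) + (1) + (1) + (1) + (1)
  = 8.
(Exp terms are combined using exp(i*s)*conj(exp(i*t)) = exp(i*(s-t)), and sums of them are collapsed using the identity that for every m > 1 the m distinct m-th roots of unity sum to 0, e.g. 1 + exp(2*I*pi/3) + exp(-2*I*pi/3) = 0.)
Dividing by |G| = 8 gives 8/8 = 1, matching the row-orthogonality relation <chi_5, chi_5> = [chi_5 = chi_5].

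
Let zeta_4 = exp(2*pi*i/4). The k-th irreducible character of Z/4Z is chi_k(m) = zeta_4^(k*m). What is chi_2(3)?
chi_2(3) = zeta_4^6 = -1

Reasoning: chi_2(3) = zeta_4^(2*3) = zeta_4^6. Since zeta_4^4 = 1, this equals zeta_4^2 = exp(2*pi*i*2/4) = -1.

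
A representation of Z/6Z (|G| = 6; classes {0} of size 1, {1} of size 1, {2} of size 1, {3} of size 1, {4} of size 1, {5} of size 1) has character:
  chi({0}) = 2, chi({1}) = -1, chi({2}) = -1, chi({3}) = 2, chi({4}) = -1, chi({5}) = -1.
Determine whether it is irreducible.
Not irreducible (reducible): <chi, chi> = 2 > 1.

Details: <chi, chi> = (1/|G|) sum_C |C| * |chi(C)|^2 = (1/6)[1*|2|^2 + 1*|-1|^2 + 1*|-1|^2 + 1*|2|^2 + 1*|-1|^2 + 1*|-1|^2]
  = (1/6)[(4) + (1) + (1) + (4) + (1) + (1)] = 12/6 = 2.
(Exp terms are combined using exp(i*s)*conj(exp(i*t)) = exp(i*(s-t)), and sums of them are collapsed using the identity that for every m > 1 the m distinct m-th roots of unity sum to 0, e.g. 1 + exp(2*I*pi/3) + exp(-2*I*pi/3) = 0.)
A character is irreducible iff <chi, chi> = 1, so this representation is reducible.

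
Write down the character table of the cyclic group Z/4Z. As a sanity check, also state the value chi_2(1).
Character table of Z/4Z (irreps indexed chi_0,...,chi_3 with chi_k(m) = zeta_4^(k*m), zeta_4 = exp(2*pi*i/4)):
  irrep \ class  {0} (size 1)  {1} (size 1)  {2} (size 1)  {3} (size 1)
  chi_0          1             1             1             1           
  chi_1          1             I             -1            -I          
  chi_2          1             -1            1             -1          
  chi_3          1             -I            -1            I           

Spot check: chi_2(1) = zeta_4^(2*1) = zeta_4^2 = -1.

Argument: Z/4Z is abelian, so all 4 irreducible complex representations are 1-dimensional. They are given by chi_k(m) = zeta_4^(k*m) for k = 0,...,3. Row orthogonality: sum_m chi_k(m) conj(chi_l(m)) = 4 * [k = l].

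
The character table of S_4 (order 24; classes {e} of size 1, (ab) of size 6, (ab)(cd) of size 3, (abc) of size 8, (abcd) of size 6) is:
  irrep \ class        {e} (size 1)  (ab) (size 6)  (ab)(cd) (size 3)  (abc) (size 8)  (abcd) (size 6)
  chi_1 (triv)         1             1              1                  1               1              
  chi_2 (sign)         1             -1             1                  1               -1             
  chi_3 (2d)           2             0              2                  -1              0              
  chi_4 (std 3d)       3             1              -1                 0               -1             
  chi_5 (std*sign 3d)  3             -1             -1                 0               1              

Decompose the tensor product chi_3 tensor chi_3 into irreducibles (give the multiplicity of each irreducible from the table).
chi_3 tensor chi_3 = chi_1 + chi_2 + chi_3 (all other irreducibles have multiplicity 0).

Justification: The character of a tensor product is the pointwise product (chi_3 * chi_3)(C) = chi_3(C) * chi_3(C):
  {e}: (2)*(2), (ab): (0)*(0), (ab)(cd): (2)*(2), (abc): (-1)*(-1), (abcd): (0)*(0)
so (chi_3 * chi_3) takes values
  {e} -> 4, (ab) -> 0, (ab)(cd) -> 4, (abc) -> 1, (abcd) -> 0.
Now take the inner product of this character with each irreducible chi from the table, <chi_3*chi_3, chi> = (1/24) sum_C |C| (chi_3*chi_3)(C) conj(chi(C)):
  <chi_3*chi_3, chi_1> = (1/24)[1*(4)*conj(1) + 6*(0)*conj(1) + 3*(4)*conj(1) + 8*(1)*conj(1) + 6*(0)*conj(1)]
      = (1/24)[(4) + (0) + (12) + (8) + (0)] = 24/24 = 1
  <chi_3*chi_3, chi_2> = (1/24)[1*(4)*conj(1) + 6*(0)*conj(-1) + 3*(4)*conj(1) + 8*(1)*conj(1) + 6*(0)*conj(-1)]
      = (1/24)[(4) + (0) + (12) + (8) + (0)] = 24/24 = 1
  <chi_3*chi_3, chi_3> = (1/24)[1*(4)*conj(2) + 6*(0)*conj(0) + 3*(4)*conj(2) + 8*(1)*conj(-1) + 6*(0)*conj(0)]
      = (1/24)[(8) + (0) + (24) + (-8) + (0)] = 24/24 = 1
  <chi_3*chi_3, chi_4> = (1/24)[1*(4)*conj(3) + 6*(0)*conj(1) + 3*(4)*conj(-1) + 8*(1)*conj(0) + 6*(0)*conj(-1)]
      = (1/24)[(12) + (0) + (-12) + (0) + (0)] = 0/24 = 0
  <chi_3*chi_3, chi_5> = (1/24)[1*(4)*conj(3) + 6*(0)*conj(-1) + 3*(4)*conj(-1) + 8*(1)*conj(0) + 6*(0)*conj(1)]
      = (1/24)[(12) + (0) + (-12) + (0) + (0)] = 0/24 = 0
Hence the multiplicities are chi_1: 1, chi_2: 1, chi_3: 1. Dimension check: dim(chi_3)*dim(chi_3) = 2*2 = 4 and sum (mult * dim) = 1*1 + 1*1 + 1*2 = 4.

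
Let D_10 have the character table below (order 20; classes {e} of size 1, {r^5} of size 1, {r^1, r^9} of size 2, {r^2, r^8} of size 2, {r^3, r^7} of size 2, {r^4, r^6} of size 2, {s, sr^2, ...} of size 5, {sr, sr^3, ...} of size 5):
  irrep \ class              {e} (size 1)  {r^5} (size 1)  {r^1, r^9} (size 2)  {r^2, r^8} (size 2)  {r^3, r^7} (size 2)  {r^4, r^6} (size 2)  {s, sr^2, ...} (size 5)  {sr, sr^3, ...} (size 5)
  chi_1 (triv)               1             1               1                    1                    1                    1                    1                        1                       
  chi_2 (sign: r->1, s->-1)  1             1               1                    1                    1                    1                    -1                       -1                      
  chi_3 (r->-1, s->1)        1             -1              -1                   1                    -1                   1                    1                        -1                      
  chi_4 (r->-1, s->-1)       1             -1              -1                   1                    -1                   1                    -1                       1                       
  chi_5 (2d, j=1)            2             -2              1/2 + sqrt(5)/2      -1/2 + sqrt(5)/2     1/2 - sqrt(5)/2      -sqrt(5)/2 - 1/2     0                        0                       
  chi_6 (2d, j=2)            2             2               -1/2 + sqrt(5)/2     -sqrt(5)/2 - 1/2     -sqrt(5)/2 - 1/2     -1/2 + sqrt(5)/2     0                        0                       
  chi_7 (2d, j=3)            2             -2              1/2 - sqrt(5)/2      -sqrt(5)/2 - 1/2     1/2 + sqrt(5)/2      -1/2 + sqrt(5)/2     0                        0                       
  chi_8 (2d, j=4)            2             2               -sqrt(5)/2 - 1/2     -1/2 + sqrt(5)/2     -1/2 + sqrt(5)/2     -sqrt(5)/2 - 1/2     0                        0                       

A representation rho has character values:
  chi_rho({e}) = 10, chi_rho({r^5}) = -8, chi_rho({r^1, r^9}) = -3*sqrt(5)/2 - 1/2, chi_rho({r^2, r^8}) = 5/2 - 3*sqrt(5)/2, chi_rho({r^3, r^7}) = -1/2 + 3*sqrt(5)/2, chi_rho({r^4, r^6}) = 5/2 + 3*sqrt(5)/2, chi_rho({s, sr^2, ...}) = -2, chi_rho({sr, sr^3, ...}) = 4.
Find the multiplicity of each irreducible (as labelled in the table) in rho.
Multiplicities: chi_1: 1, chi_2: 0, chi_3: 0, chi_4: 3, chi_5: 0, chi_6: 0, chi_7: 3, chi_8: 0.

Argument: Use <chi_rho, chi> = (1/|G|) sum_C |C| * chi_rho(C) * conj(chi(C)) with |G| = 20 for each irreducible chi in the table:
  <chi_rho, chi_1> = (1/20)[1*(10)*conj(1) + 1*(-8)*conj(1) + 2*(-3*sqrt(5)/2 - 1/2)*conj(1) + 2*(5/2 - 3*sqrt(5)/2)*conj(1) + 2*(-1/2 + 3*sqrt(5)/2)*conj(1) + 2*(5/2 + 3*sqrt(5)/2)*conj(1) + 5*(-2)*conj(1) + 5*(4)*conj(1)]
      = (1/20)[(10) + (-8) + (-3*sqrt(5) - 1) + (5 - 3*sqrt(5)) + (-1 + 3*sqrt(5)) + (5 + 3*sqrt(5)) + (-10) + (20)] = 20/20 = 1
  <chi_rho, chi_2> = (1/20)[1*(10)*conj(1) + 1*(-8)*conj(1) + 2*(-3*sqrt(5)/2 - 1/2)*conj(1) + 2*(5/2 - 3*sqrt(5)/2)*conj(1) + 2*(-1/2 + 3*sqrt(5)/2)*conj(1) + 2*(5/2 + 3*sqrt(5)/2)*conj(1) + 5*(-2)*conj(-1) + 5*(4)*conj(-1)]
      = (1/20)[(10) + (-8) + (-3*sqrt(5) - 1) + (5 - 3*sqrt(5)) + (-1 + 3*sqrt(5)) + (5 + 3*sqrt(5)) + (10) + (-20)] = 0/20 = 0
  <chi_rho, chi_3> = (1/20)[1*(10)*conj(1) + 1*(-8)*conj(-1) + 2*(-3*sqrt(5)/2 - 1/2)*conj(-1) + 2*(5/2 - 3*sqrt(5)/2)*conj(1) + 2*(-1/2 + 3*sqrt(5)/2)*conj(-1) + 2*(5/2 + 3*sqrt(5)/2)*conj(1) + 5*(-2)*conj(1) + 5*(4)*conj(-1)]
      = (1/20)[(10) + (8) + (1 + 3*sqrt(5)) + (5 - 3*sqrt(5)) + (1 - 3*sqrt(5)) + (5 + 3*sqrt(5)) + (-10) + (-20)] = 0/20 = 0
  <chi_rho, chi_4> = (1/20)[1*(10)*conj(1) + 1*(-8)*conj(-1) + 2*(-3*sqrt(5)/2 - 1/2)*conj(-1) + 2*(5/2 - 3*sqrt(5)/2)*conj(1) + 2*(-1/2 + 3*sqrt(5)/2)*conj(-1) + 2*(5/2 + 3*sqrt(5)/2)*conj(1) + 5*(-2)*conj(-1) + 5*(4)*conj(1)]
      = (1/20)[(10) + (8) + (1 + 3*sqrt(5)) + (5 - 3*sqrt(5)) + (1 - 3*sqrt(5)) + (5 + 3*sqrt(5)) + (10) + (20)] = 60/20 = 3
  <chi_rho, chi_5> = (1/20)[1*(10)*conj(2) + 1*(-8)*conj(-2) + 2*(-3*sqrt(5)/2 - 1/2)*conj(1/2 + sqrt(5)/2) + 2*(5/2 - 3*sqrt(5)/2)*conj(-1/2 + sqrt(5)/2) + 2*(-1/2 + 3*sqrt(5)/2)*conj(1/2 - sqrt(5)/2) + 2*(5/2 + 3*sqrt(5)/2)*conj(-sqrt(5)/2 - 1/2) + 5*(-2)*conj(0) + 5*(4)*conj(0)]
      = (1/20)[(20) + (16) + (-8 - 2*sqrt(5)) + (-10 + 4*sqrt(5)) + (-8 + 2*sqrt(5)) + (-10 - 4*sqrt(5)) + (0) + (0)] = 0/20 = 0
  <chi_rho, chi_6> = (1/20)[1*(10)*conj(2) + 1*(-8)*conj(2) + 2*(-3*sqrt(5)/2 - 1/2)*conj(-1/2 + sqrt(5)/2) + 2*(5/2 - 3*sqrt(5)/2)*conj(-sqrt(5)/2 - 1/2) + 2*(-1/2 + 3*sqrt(5)/2)*conj(-sqrt(5)/2 - 1/2) + 2*(5/2 + 3*sqrt(5)/2)*conj(-1/2 + sqrt(5)/2) + 5*(-2)*conj(0) + 5*(4)*conj(0)]
      = (1/20)[(20) + (-16) + (-7 + sqrt(5)) + (5 - sqrt(5)) + (-7 - sqrt(5)) + (sqrt(5) + 5) + (0) + (0)] = 0/20 = 0
  <chi_rho, chi_7> = (1/20)[1*(10)*conj(2) + 1*(-8)*conj(-2) + 2*(-3*sqrt(5)/2 - 1/2)*conj(1/2 - sqrt(5)/2) + 2*(5/2 - 3*sqrt(5)/2)*conj(-sqrt(5)/2 - 1/2) + 2*(-1/2 + 3*sqrt(5)/2)*conj(1/2 + sqrt(5)/2) + 2*(5/2 + 3*sqrt(5)/2)*conj(-1/2 + sqrt(5)/2) + 5*(-2)*conj(0) + 5*(4)*conj(0)]
      = (1/20)[(20) + (16) + (7 - sqrt(5)) + (5 - sqrt(5)) + (sqrt(5) + 7) + (sqrt(5) + 5) + (0) + (0)] = 60/20 = 3
  <chi_rho, chi_8> = (1/20)[1*(10)*conj(2) + 1*(-8)*conj(2) + 2*(-3*sqrt(5)/2 - 1/2)*conj(-sqrt(5)/2 - 1/2) + 2*(5/2 - 3*sqrt(5)/2)*conj(-1/2 + sqrt(5)/2) + 2*(-1/2 + 3*sqrt(5)/2)*conj(-1/2 + sqrt(5)/2) + 2*(5/2 + 3*sqrt(5)/2)*conj(-sqrt(5)/2 - 1/2) + 5*(-2)*conj(0) + 5*(4)*conj(0)]
      = (1/20)[(20) + (-16) + (2*sqrt(5) + 8) + (-10 + 4*sqrt(5)) + (8 - 2*sqrt(5)) + (-10 - 4*sqrt(5)) + (0) + (0)] = 0/20 = 0
Dimension check: dim(rho) = sum (mult * dim) = 1*1 + 0*1 + 0*1 + 3*1 + 0*2 + 0*2 + 3*2 + 0*2 = 10 = chi_rho(e) = 10.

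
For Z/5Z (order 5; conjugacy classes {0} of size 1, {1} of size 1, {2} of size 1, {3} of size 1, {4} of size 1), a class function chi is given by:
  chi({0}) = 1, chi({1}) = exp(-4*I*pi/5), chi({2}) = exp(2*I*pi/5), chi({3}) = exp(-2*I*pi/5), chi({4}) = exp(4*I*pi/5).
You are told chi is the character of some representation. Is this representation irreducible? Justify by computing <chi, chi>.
Irreducible: <chi, chi> = 1.

Proof sketch: <chi, chi> = (1/|G|) sum_C |C| * |chi(C)|^2 = (1/5)[1*|1|^2 + 1*|exp(-4*I*pi/5)|^2 + 1*|exp(2*I*pi/5)|^2 + 1*|exp(-2*I*pi/5)|^2 + 1*|exp(4*I*pi/5)|^2]
  = (1/5)[(1) + (1) + (1) + (1) + (1)] = 5/5 = 1.
(Exp terms are combined using exp(i*s)*conj(exp(i*t)) = exp(i*(s-t)), and sums of them are collapsed using the identity that for every m > 1 the m distinct m-th roots of unity sum to 0, e.g. 1 + exp(2*I*pi/3) + exp(-2*I*pi/3) = 0.)
A character is irreducible iff <chi, chi> = 1, so this representation is irreducible.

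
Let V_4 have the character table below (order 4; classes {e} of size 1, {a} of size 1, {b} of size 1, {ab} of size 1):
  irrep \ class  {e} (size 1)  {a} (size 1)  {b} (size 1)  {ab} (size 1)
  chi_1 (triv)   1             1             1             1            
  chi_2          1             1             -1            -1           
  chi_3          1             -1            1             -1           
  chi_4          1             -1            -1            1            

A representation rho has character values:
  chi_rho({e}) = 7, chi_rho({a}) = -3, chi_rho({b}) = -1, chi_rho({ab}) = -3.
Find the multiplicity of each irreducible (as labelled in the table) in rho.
Multiplicities: chi_1: 0, chi_2: 2, chi_3: 3, chi_4: 2.

Why: Use <chi_rho, chi> = (1/|G|) sum_C |C| * chi_rho(C) * conj(chi(C)) with |G| = 4 for each irreducible chi in the table:
  <chi_rho, chi_1> = (1/4)[1*(7)*conj(1) + 1*(-3)*conj(1) + 1*(-1)*conj(1) + 1*(-3)*conj(1)]
      = (1/4)[(7) + (-3) + (-1) + (-3)] = 0/4 = 0
  <chi_rho, chi_2> = (1/4)[1*(7)*conj(1) + 1*(-3)*conj(1) + 1*(-1)*conj(-1) + 1*(-3)*conj(-1)]
      = (1/4)[(7) + (-3) + (1) + (3)] = 8/4 = 2
  <chi_rho, chi_3> = (1/4)[1*(7)*conj(1) + 1*(-3)*conj(-1) + 1*(-1)*conj(1) + 1*(-3)*conj(-1)]
      = (1/4)[(7) + (3) + (-1) + (3)] = 12/4 = 3
  <chi_rho, chi_4> = (1/4)[1*(7)*conj(1) + 1*(-3)*conj(-1) + 1*(-1)*conj(-1) + 1*(-3)*conj(1)]
      = (1/4)[(7) + (3) + (1) + (-3)] = 8/4 = 2
Dimension check: dim(rho) = sum (mult * dim) = 0*1 + 2*1 + 3*1 + 2*1 = 7 = chi_rho(e) = 7.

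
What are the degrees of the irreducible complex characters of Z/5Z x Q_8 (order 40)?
Dimensions: 1, 1, 1, 1, 1, 1, 1, 1, 1, 1, 1, 1, 1, 1, 1, 1, 1, 1, 1, 1, 2, 2, 2, 2, 2

Working: There are 25 irreducibles (= number of conjugacy classes). Their dimensions d_i satisfy sum d_i^2 = |G| = 40: 1 + 1 + 1 + 1 + 1 + 1 + 1 + 1 + 1 + 1 + 1 + 1 + 1 + 1 + 1 + 1 + 1 + 1 + 1 + 1 + 4 + 4 + 4 + 4 + 4 = 40. (For the product with Z/5Z: each of the 5 1-dim characters of Z/5Z tensors with each irrep of Q_8, giving 5 copies of each Q_8-dimension.)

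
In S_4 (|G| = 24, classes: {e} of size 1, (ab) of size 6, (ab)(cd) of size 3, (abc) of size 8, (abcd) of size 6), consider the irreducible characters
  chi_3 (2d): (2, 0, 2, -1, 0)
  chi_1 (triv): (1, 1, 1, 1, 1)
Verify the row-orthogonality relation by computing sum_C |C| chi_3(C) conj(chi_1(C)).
Sum = 0; so <chi_3, chi_1> = 0 (distinct irreducibles are orthogonal).

Why: Compute term by term over conjugacy classes (|C| * chi_3(C) * conj(chi_1(C))):
  1*(2)*conj(1) + 6*(0)*conj(1) + 3*(2)*conj(1) + 8*(-1)*conj(1) + 6*(0)*conj(1)
  = (2) + (0) + (6) + (-8) + (0)
  = 0.
Dividing by |G| = 24 gives 0/24 = 0, matching the row-orthogonality relation <chi_3, chi_1> = [chi_3 = chi_1].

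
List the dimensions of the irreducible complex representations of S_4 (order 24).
Dimensions: 1, 1, 2, 3, 3

Solution. There are 5 irreducibles (= number of conjugacy classes). Their dimensions d_i satisfy sum d_i^2 = |G| = 24: 1 + 1 + 4 + 9 + 9 = 24.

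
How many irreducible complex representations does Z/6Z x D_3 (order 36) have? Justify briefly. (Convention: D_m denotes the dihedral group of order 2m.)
18

Explanation: The number of irreducible complex representations of a finite group equals its number of conjugacy classes. For a direct product, #classes(G x H) = #classes(G) * #classes(H). Z/6Z has 6 classes (abelian), D_3 has 3 classes, so 6 * 3 = 18, so Z/6Z x D_3 (order 36) has exactly 18 irreducible complex representations.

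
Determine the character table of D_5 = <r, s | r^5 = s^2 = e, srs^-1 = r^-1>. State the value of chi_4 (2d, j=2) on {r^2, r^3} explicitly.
Conjugacy classes: {e} of size 1, {r^1, r^4} of size 2, {r^2, r^3} of size 2, {s, sr, ..., sr^4} of size 5.
Character table:
  irrep \ class              {e} (size 1)  {r^1, r^4} (size 2)  {r^2, r^3} (size 2)  {s, sr, ..., sr^4} (size 5)
  chi_1 (triv)               1             1                    1                    1                          
  chi_2 (sign: r->1, s->-1)  1             1                    1                    -1                         
  chi_3 (2d, j=1)            2             -1/2 + sqrt(5)/2     -sqrt(5)/2 - 1/2     0                          
  chi_4 (2d, j=2)            2             -sqrt(5)/2 - 1/2     -1/2 + sqrt(5)/2     0                          

Spot check: chi_4 (2d, j=2) on {r^2, r^3} = -1/2 + sqrt(5)/2.

Argument: D_5 has order 2*5 = 10 with 4 conjugacy classes, hence 4 irreducibles. Sum of squared dims 1 + 1 + 4 + 4 = 10 = |G|. Linear characters come from the abelianisation; the 2-dimensional irreps have character r^k -> 2*cos(2*pi*j*k/5), reflections -> 0.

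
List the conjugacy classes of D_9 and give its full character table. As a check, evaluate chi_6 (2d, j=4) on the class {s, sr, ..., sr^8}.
Conjugacy classes: {e} of size 1, {r^1, r^8} of size 2, {r^2, r^7} of size 2, {r^3, r^6} of size 2, {r^4, r^5} of size 2, {s, sr, ..., sr^8} of size 9.
Character table:
  irrep \ class              {e} (size 1)  {r^1, r^8} (size 2)  {r^2, r^7} (size 2)  {r^3, r^6} (size 2)  {r^4, r^5} (size 2)  {s, sr, ..., sr^8} (size 9)
  chi_1 (triv)               1             1                    1                    1                    1                    1                          
  chi_2 (sign: r->1, s->-1)  1             1                    1                    1                    1                    -1                         
  chi_3 (2d, j=1)            2             2*cos(2*pi/9)        2*cos(4*pi/9)        -1                   -2*cos(pi/9)         0                          
  chi_4 (2d, j=2)            2             2*cos(4*pi/9)        -2*cos(pi/9)         -1                   2*cos(2*pi/9)        0                          
  chi_5 (2d, j=3)            2             -1                   -1                   2                    -1                   0                          
  chi_6 (2d, j=4)            2             -2*cos(pi/9)         2*cos(2*pi/9)        -1                   2*cos(4*pi/9)        0                          

Spot check: chi_6 (2d, j=4) on {s, sr, ..., sr^8} = 0.

Proof sketch: D_9 has order 2*9 = 18 with 6 conjugacy classes, hence 6 irreducibles. Sum of squared dims 1 + 1 + 4 + 4 + 4 + 4 = 18 = |G|. Linear characters come from the abelianisation; the 2-dimensional irreps have character r^k -> 2*cos(2*pi*j*k/9), reflections -> 0.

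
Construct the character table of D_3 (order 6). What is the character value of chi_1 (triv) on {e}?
Conjugacy classes: {e} of size 1, {r^1, r^2} of size 2, {s, sr, ..., sr^2} of size 3.
Character table:
  irrep \ class              {e} (size 1)  {r^1, r^2} (size 2)  {s, sr, ..., sr^2} (size 3)
  chi_1 (triv)               1             1                    1                          
  chi_2 (sign: r->1, s->-1)  1             1                    -1                         
  chi_3 (2d, j=1)            2             -1                   0                          

Spot check: chi_1 (triv) on {e} = 1.

Working: D_3 has order 2*3 = 6 with 3 conjugacy classes, hence 3 irreducibles. Sum of squared dims 1 + 1 + 4 = 6 = |G|. Linear characters come from the abelianisation; the 2-dimensional irreps have character r^k -> 2*cos(2*pi*j*k/3), reflections -> 0.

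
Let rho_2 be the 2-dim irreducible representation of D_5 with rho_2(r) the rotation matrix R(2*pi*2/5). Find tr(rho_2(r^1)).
chi_{rho_2}(r^1) = 2*cos(2*pi*2*1/5) = -sqrt(5)/2 - 1/2

Derivation: rho_2(r^1) is rotation by angle 2*pi*2*1/5, whose trace is 2*cos(2*pi*2*1/5) = -sqrt(5)/2 - 1/2.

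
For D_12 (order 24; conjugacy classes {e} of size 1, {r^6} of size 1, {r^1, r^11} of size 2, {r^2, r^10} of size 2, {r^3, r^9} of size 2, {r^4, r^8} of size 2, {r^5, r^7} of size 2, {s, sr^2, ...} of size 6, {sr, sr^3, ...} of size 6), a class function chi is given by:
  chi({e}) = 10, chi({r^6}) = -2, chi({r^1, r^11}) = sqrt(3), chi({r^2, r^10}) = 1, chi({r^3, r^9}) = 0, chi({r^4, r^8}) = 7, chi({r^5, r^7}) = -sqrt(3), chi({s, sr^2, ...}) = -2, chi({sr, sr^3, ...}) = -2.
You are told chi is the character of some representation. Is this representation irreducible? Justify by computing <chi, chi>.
Not irreducible (reducible): <chi, chi> = 11 > 1.

Derivation: <chi, chi> = (1/|G|) sum_C |C| * |chi(C)|^2 = (1/24)[1*|10|^2 + 1*|-2|^2 + 2*|sqrt(3)|^2 + 2*|1|^2 + 2*|0|^2 + 2*|7|^2 + 2*|-sqrt(3)|^2 + 6*|-2|^2 + 6*|-2|^2]
  = (1/24)[(100) + (4) + (6) + (2) + (0) + (98) + (6) + (24) + (24)] = 264/24 = 11.
A character is irreducible iff <chi, chi> = 1, so this representation is reducible.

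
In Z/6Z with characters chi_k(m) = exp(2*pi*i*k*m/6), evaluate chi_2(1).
chi_2(1) = zeta_6^2 = exp(2*I*pi/3)

Argument: chi_2(1) = zeta_6^(2*1) = zeta_6^2. Since zeta_6^6 = 1, this equals zeta_6^2 = exp(2*pi*i*2/6) = exp(2*I*pi/3).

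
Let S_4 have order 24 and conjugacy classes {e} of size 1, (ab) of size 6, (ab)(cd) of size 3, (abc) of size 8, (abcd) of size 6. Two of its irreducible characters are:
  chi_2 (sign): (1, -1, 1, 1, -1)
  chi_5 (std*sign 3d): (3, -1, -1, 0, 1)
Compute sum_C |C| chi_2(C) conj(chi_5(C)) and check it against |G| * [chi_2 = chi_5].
Sum = 0; so <chi_2, chi_5> = 0 (distinct irreducibles are orthogonal).

Reasoning: Compute term by term over conjugacy classes (|C| * chi_2(C) * conj(chi_5(C))):
  1*(1)*conj(3) + 6*(-1)*conj(-1) + 3*(1)*conj(-1) + 8*(1)*conj(0) + 6*(-1)*conj(1)
  = (3) + (6) + (-3) + (0) + (-6)
  = 0.
Dividing by |G| = 24 gives 0/24 = 0, matching the row-orthogonality relation <chi_2, chi_5> = [chi_2 = chi_5].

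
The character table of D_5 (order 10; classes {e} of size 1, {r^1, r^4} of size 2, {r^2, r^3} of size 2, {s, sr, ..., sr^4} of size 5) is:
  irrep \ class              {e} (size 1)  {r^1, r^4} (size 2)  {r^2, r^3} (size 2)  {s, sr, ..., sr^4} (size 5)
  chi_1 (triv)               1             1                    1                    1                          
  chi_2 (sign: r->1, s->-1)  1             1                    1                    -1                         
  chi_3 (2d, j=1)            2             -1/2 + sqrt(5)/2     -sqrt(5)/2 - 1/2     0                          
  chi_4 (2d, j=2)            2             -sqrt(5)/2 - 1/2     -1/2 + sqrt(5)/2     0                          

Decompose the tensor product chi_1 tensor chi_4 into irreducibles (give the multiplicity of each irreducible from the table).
chi_1 tensor chi_4 = chi_4 (all other irreducibles have multiplicity 0).

Argument: The character of a tensor product is the pointwise product (chi_1 * chi_4)(C) = chi_1(C) * chi_4(C):
  {e}: (1)*(2), {r^1, r^4}: (1)*(-sqrt(5)/2 - 1/2), {r^2, r^3}: (1)*(-1/2 + sqrt(5)/2), {s, sr, ..., sr^4}: (1)*(0)
so (chi_1 * chi_4) takes values
  {e} -> 2, {r^1, r^4} -> -sqrt(5)/2 - 1/2, {r^2, r^3} -> -1/2 + sqrt(5)/2, {s, sr, ..., sr^4} -> 0.
Now take the inner product of this character with each irreducible chi from the table, <chi_1*chi_4, chi> = (1/10) sum_C |C| (chi_1*chi_4)(C) conj(chi(C)):
  <chi_1*chi_4, chi_1> = (1/10)[1*(2)*conj(1) + 2*(-sqrt(5)/2 - 1/2)*conj(1) + 2*(-1/2 + sqrt(5)/2)*conj(1) + 5*(0)*conj(1)]
      = (1/10)[(2) + (-sqrt(5) - 1) + (-1 + sqrt(5)) + (0)] = 0/10 = 0
  <chi_1*chi_4, chi_2> = (1/10)[1*(2)*conj(1) + 2*(-sqrt(5)/2 - 1/2)*conj(1) + 2*(-1/2 + sqrt(5)/2)*conj(1) + 5*(0)*conj(-1)]
      = (1/10)[(2) + (-sqrt(5) - 1) + (-1 + sqrt(5)) + (0)] = 0/10 = 0
  <chi_1*chi_4, chi_3> = (1/10)[1*(2)*conj(2) + 2*(-sqrt(5)/2 - 1/2)*conj(-1/2 + sqrt(5)/2) + 2*(-1/2 + sqrt(5)/2)*conj(-sqrt(5)/2 - 1/2) + 5*(0)*conj(0)]
      = (1/10)[(4) + (-2) + (-2) + (0)] = 0/10 = 0
  <chi_1*chi_4, chi_4> = (1/10)[1*(2)*conj(2) + 2*(-sqrt(5)/2 - 1/2)*conj(-sqrt(5)/2 - 1/2) + 2*(-1/2 + sqrt(5)/2)*conj(-1/2 + sqrt(5)/2) + 5*(0)*conj(0)]
      = (1/10)[(4) + (sqrt(5) + 3) + (3 - sqrt(5)) + (0)] = 10/10 = 1
Hence the multiplicities are chi_4: 1. Dimension check: dim(chi_1)*dim(chi_4) = 1*2 = 2 and sum (mult * dim) = 1*2 = 2.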